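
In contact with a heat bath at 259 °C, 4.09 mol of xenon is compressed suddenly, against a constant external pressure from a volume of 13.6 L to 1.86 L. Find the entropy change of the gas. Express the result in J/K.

Entropy is a state function, so ΔS_gas depends only on the end states.
For an isothermal ideal gas ΔS_gas = nR ln(V₂/V₁) = 4.09 × 8.314 × ln(1.86/13.6) = -67.7 J/K.

ΔS_gas = -67.7 J/K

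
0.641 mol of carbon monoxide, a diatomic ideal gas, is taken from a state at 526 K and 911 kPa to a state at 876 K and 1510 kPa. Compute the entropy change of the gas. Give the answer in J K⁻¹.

ΔS = nC_p ln(T₂/T₁) − nR ln(P₂/P₁), with C_p = 7R/2 = 29.1 J mol⁻¹ K⁻¹ for a diatomic ideal gas.
ΔS = 0.641 × [29.1 × ln(876/526) − 8.314 × ln(1510/911)] = 6.82 J/K.

ΔS = 6.82 J/K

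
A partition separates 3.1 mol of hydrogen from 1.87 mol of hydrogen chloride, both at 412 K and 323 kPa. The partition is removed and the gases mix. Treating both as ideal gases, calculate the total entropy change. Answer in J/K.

ΔS_mix = 27.4 J/K

Mole fractions: x_A = 3.1/4.97 = 0.624, x_B = 0.376.
ΔS_mix = −R(n_A ln x_A + n_B ln x_B) = −8.314 × (3.1 ln 0.624 + 1.87 ln 0.376) = 27.4 J/K.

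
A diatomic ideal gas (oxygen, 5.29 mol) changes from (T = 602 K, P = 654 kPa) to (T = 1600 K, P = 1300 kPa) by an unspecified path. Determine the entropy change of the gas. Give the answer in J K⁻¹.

ΔS = nC_p ln(T₂/T₁) − nR ln(P₂/P₁), with C_p = 7R/2 = 29.1 J mol⁻¹ K⁻¹ for a diatomic ideal gas.
ΔS = 5.29 × [29.1 × ln(1600/602) − 8.314 × ln(1300/654)] = 120 J/K.

ΔS = 120 J/K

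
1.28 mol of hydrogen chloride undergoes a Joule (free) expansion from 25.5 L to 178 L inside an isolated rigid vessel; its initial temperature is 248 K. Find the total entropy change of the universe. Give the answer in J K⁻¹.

ΔS_universe = 20.7 J/K

For an ideal gas in free expansion Q = 0 and W = 0, so T is unchanged.
Entropy is a state function; using a reversible isothermal path, ΔS_gas = nR ln(V₂/V₁) = 1.28 × 8.314 × ln(178/25.5) = 20.7 J/K.
The insulated surroundings exchange no heat, so ΔS_surr = 0 and ΔS_universe = ΔS_gas.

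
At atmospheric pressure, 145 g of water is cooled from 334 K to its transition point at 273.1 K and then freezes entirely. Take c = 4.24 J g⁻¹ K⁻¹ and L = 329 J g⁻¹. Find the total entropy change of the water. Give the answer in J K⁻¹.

Cooling step: ΔS₁ = m c ln(T_tr/T_i) = 145 × 4.24 × ln(273.1/334) = -123.8 J/K.
Phase change: ΔS₂ = −mL/T_tr = −145 × 329 / 273.1 = -174.7 J/K.
ΔS_total = (-123.8) + (-174.7) = -298 J/K.

ΔS = -298 J/K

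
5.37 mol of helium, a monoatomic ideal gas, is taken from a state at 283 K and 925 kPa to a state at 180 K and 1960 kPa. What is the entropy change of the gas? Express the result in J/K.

ΔS = nC_p ln(T₂/T₁) − nR ln(P₂/P₁), with C_p = 5R/2 = 20.79 J mol⁻¹ K⁻¹ for a monoatomic ideal gas.
ΔS = 5.37 × [20.79 × ln(180/283) − 8.314 × ln(1960/925)] = -84 J/K.

ΔS = -84 J/K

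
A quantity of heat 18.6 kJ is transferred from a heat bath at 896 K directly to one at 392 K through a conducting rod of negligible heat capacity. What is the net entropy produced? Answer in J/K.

ΔS_total = 26.7 J/K

ΔS_hot = −Q/T_H = −18600/896 = -20.76 J/K and ΔS_cold = +Q/T_C = 18600/392 = 47.45 J/K.
ΔS_total = -20.76 + 47.45 = 26.7 J/K, positive as the second law requires.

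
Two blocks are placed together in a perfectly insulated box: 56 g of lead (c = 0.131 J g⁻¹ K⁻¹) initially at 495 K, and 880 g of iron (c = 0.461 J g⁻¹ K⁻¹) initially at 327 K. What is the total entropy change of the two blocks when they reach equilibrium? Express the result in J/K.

ΔS_total = 0.71 J/K

Energy balance: T_f = (m₁c₁T₁ + m₂c₂T₂)/(m₁c₁ + m₂c₂) = 329.98 K.
ΔS₁ = m₁c₁ ln(T_f/T₁) = 7.336 × ln(329.98/495) = -2.975 J/K.
ΔS₂ = m₂c₂ ln(T_f/T₂) = 405.68 × ln(329.98/327) = 3.685 J/K.
ΔS_total = -2.975 + 3.685 = 0.71 J/K.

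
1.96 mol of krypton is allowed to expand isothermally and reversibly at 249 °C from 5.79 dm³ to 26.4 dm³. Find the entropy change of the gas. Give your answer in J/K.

For an isothermal ideal gas ΔS_gas = nR ln(V₂/V₁) = 1.96 × 8.314 × ln(26.4/5.79) = 24.7 J/K.

ΔS_gas = 24.7 J/K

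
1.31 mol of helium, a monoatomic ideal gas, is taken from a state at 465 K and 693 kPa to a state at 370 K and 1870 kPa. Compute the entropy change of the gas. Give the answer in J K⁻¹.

ΔS = nC_p ln(T₂/T₁) − nR ln(P₂/P₁), with C_p = 5R/2 = 20.79 J mol⁻¹ K⁻¹ for a monoatomic ideal gas.
ΔS = 1.31 × [20.79 × ln(370/465) − 8.314 × ln(1870/693)] = -17 J/K.

ΔS = -17 J/K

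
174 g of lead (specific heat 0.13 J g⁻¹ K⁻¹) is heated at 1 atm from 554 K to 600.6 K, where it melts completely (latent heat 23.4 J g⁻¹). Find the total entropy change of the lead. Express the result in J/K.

Warming step: ΔS₁ = m c ln(T_tr/T_i) = 174 × 0.13 × ln(600.6/554) = 1.827 J/K.
Phase change: ΔS₂ = +mL/T_tr = 174 × 23.4 / 600.6 = 6.779 J/K.
ΔS_total = (1.827) + (6.779) = 8.61 J/K.

ΔS = 8.61 J/K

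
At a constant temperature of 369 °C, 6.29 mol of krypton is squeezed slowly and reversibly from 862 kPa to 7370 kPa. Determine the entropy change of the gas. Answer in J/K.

ΔS_gas = -112 J/K

For an isothermal ideal gas ΔS_gas = nR ln(P₁/P₂) = 6.29 × 8.314 × ln(862/7370) = -112 J/K.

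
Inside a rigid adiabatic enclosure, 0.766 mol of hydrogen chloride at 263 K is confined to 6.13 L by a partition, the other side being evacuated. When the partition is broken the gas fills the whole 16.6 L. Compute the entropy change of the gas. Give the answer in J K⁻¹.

No heat is exchanged and no work is done, so the ideal-gas temperature stays constant.
Entropy is a state function; using a reversible isothermal path, ΔS_gas = nR ln(V₂/V₁) = 0.766 × 8.314 × ln(16.6/6.13) = 6.34 J/K.

ΔS_gas = 6.34 J/K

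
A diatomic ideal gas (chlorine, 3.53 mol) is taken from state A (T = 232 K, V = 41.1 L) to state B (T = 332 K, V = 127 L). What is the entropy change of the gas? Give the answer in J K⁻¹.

Entropy is a state function: ΔS = nC_V ln(T₂/T₁) + nR ln(V₂/V₁), with C_V = 5R/2 = 20.79 J mol⁻¹ K⁻¹ for a diatomic ideal gas.
ΔS = 3.53 × [20.79 × ln(332/232) + 8.314 × ln(127/41.1)] = 59.4 J/K.

ΔS = 59.4 J/K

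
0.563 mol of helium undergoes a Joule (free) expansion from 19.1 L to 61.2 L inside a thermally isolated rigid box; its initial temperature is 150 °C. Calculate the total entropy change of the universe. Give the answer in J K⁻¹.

For an ideal gas in free expansion Q = 0 and W = 0, so T is unchanged.
Entropy is a state function; using a reversible isothermal path, ΔS_gas = nR ln(V₂/V₁) = 0.563 × 8.314 × ln(61.2/19.1) = 5.45 J/K.
The insulated surroundings exchange no heat, so ΔS_surr = 0 and ΔS_universe = ΔS_gas.

ΔS_universe = 5.45 J/K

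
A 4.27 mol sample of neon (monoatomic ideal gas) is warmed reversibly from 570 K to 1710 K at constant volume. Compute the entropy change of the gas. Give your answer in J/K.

At constant volume, ΔS = nC_V ln(T₂/T₁) with C_V = 3R/2 = 12.47 J mol⁻¹ K⁻¹.
ΔS = 4.27 × 12.47 × ln(1710/570) = 58.5 J/K.

ΔS = 58.5 J/K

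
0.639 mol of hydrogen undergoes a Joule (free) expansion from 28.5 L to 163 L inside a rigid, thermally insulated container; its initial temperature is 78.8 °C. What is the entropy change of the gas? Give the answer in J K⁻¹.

ΔS_gas = 9.26 J/K

For an ideal gas in free expansion Q = 0 and W = 0, so T is unchanged.
Entropy is a state function; using a reversible isothermal path, ΔS_gas = nR ln(V₂/V₁) = 0.639 × 8.314 × ln(163/28.5) = 9.26 J/K.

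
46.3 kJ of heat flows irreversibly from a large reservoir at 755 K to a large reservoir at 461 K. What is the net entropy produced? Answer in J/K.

ΔS_total = 39.1 J/K

ΔS_hot = −Q/T_H = −46300/755 = -61.32 J/K and ΔS_cold = +Q/T_C = 46300/461 = 100.4 J/K.
ΔS_total = -61.32 + 100.4 = 39.1 J/K, positive as the second law requires.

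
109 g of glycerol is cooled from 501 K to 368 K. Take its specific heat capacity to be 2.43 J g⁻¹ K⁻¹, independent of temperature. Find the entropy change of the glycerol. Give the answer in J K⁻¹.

ΔS = -81.7 J/K

ΔS = ∫dQ_rev/T = m c ln(T₂/T₁) = 109 × 2.43 × ln(368/501) = -81.7 J/K.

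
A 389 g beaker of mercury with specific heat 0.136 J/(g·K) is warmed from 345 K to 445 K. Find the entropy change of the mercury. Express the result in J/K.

ΔS = ∫dQ_rev/T = m c ln(T₂/T₁) = 389 × 0.136 × ln(445/345) = 13.5 J/K.

ΔS = 13.5 J/K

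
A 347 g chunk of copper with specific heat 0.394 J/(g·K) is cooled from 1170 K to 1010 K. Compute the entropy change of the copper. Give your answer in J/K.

ΔS = ∫dQ_rev/T = m c ln(T₂/T₁) = 347 × 0.394 × ln(1010/1170) = -20.1 J/K.

ΔS = -20.1 J/K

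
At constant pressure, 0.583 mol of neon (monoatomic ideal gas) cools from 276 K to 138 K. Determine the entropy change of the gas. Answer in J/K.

At constant pressure, ΔS = nC_p ln(T₂/T₁) with C_p = 5R/2 = 20.79 J mol⁻¹ K⁻¹.
ΔS = 0.583 × 20.79 × ln(138/276) = -8.4 J/K.

ΔS = -8.4 J/K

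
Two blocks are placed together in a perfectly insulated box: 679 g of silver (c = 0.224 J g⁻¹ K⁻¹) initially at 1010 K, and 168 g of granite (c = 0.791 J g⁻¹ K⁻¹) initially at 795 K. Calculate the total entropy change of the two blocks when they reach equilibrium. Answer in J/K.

Energy balance: T_f = (m₁c₁T₁ + m₂c₂T₂)/(m₁c₁ + m₂c₂) = 909.75 K.
ΔS₁ = m₁c₁ ln(T_f/T₁) = 152.096 × ln(909.75/1010) = -15.9 J/K.
ΔS₂ = m₂c₂ ln(T_f/T₂) = 132.888 × ln(909.75/795) = 17.92 J/K.
ΔS_total = -15.9 + 17.92 = 2.02 J/K.

ΔS_total = 2.02 J/K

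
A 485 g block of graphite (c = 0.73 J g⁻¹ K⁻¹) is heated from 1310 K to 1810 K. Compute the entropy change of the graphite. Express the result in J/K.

ΔS = ∫dQ_rev/T = m c ln(T₂/T₁) = 485 × 0.73 × ln(1810/1310) = 114 J/K.

ΔS = 114 J/K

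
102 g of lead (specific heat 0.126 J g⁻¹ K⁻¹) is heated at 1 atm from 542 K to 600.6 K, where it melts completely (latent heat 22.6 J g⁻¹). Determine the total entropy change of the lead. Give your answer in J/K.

Warming step: ΔS₁ = m c ln(T_tr/T_i) = 102 × 0.126 × ln(600.6/542) = 1.319 J/K.
Phase change: ΔS₂ = +mL/T_tr = 102 × 22.6 / 600.6 = 3.838 J/K.
ΔS_total = (1.319) + (3.838) = 5.16 J/K.

ΔS = 5.16 J/K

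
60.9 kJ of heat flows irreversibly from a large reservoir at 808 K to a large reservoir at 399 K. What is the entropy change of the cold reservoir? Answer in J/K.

The cold reservoir gains heat Q, so ΔS_cold = +Q/T_C = 60900/399 = 153 J/K.

ΔS_cold = 153 J/K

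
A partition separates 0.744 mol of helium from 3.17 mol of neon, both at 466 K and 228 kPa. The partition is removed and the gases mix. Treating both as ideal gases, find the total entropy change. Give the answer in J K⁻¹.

Mole fractions: x_A = 0.744/3.91 = 0.19, x_B = 0.81.
ΔS_mix = −R(n_A ln x_A + n_B ln x_B) = −8.314 × (0.744 ln 0.19 + 3.17 ln 0.81) = 15.8 J/K.

ΔS_mix = 15.8 J/K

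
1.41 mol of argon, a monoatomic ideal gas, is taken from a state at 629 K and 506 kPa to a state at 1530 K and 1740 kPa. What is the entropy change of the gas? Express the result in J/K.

ΔS = 11.6 J/K

ΔS = nC_p ln(T₂/T₁) − nR ln(P₂/P₁), with C_p = 5R/2 = 20.79 J mol⁻¹ K⁻¹ for a monoatomic ideal gas.
ΔS = 1.41 × [20.79 × ln(1530/629) − 8.314 × ln(1740/506)] = 11.6 J/K.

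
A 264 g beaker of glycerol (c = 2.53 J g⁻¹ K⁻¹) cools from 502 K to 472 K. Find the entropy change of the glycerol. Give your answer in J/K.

ΔS = ∫dQ_rev/T = m c ln(T₂/T₁) = 264 × 2.53 × ln(472/502) = -41.2 J/K.

ΔS = -41.2 J/K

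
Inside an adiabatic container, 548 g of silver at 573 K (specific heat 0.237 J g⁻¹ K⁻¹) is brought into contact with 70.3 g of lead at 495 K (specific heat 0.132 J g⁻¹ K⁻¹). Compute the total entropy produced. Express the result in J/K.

ΔS_total = 0.0889 J/K

Energy balance: T_f = (m₁c₁T₁ + m₂c₂T₂)/(m₁c₁ + m₂c₂) = 567.8 K.
ΔS₁ = m₁c₁ ln(T_f/T₁) = 129.876 × ln(567.8/573) = -1.1843 J/K.
ΔS₂ = m₂c₂ ln(T_f/T₂) = 9.2796 × ln(567.8/495) = 1.2732 J/K.
ΔS_total = -1.1843 + 1.2732 = 0.0889 J/K.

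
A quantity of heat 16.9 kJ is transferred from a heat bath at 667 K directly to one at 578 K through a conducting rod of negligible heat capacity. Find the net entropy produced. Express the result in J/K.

ΔS_total = 3.9 J/K

ΔS_hot = −Q/T_H = −16900/667 = -25.34 J/K and ΔS_cold = +Q/T_C = 16900/578 = 29.24 J/K.
ΔS_total = -25.34 + 29.24 = 3.9 J/K, positive as the second law requires.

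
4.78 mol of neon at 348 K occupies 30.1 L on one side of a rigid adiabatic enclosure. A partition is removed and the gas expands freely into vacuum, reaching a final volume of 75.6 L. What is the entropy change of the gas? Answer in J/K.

For an ideal gas in free expansion Q = 0 and W = 0, so T is unchanged.
Entropy is a state function; using a reversible isothermal path, ΔS_gas = nR ln(V₂/V₁) = 4.78 × 8.314 × ln(75.6/30.1) = 36.6 J/K.

ΔS_gas = 36.6 J/K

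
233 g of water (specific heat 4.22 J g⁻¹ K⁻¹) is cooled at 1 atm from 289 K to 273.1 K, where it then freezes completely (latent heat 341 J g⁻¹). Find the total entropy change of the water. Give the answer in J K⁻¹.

ΔS = -347 J/K

Cooling step: ΔS₁ = m c ln(T_tr/T_i) = 233 × 4.22 × ln(273.1/289) = -55.64 J/K.
Phase change: ΔS₂ = −mL/T_tr = −233 × 341 / 273.1 = -290.9 J/K.
ΔS_total = (-55.64) + (-290.9) = -347 J/K.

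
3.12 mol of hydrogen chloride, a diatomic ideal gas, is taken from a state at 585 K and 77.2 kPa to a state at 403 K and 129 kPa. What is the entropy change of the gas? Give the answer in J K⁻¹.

ΔS = nC_p ln(T₂/T₁) − nR ln(P₂/P₁), with C_p = 7R/2 = 29.1 J mol⁻¹ K⁻¹ for a diatomic ideal gas.
ΔS = 3.12 × [29.1 × ln(403/585) − 8.314 × ln(129/77.2)] = -47.2 J/K.

ΔS = -47.2 J/K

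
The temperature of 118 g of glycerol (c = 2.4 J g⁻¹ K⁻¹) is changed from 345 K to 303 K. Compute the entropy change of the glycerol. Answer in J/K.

ΔS = ∫dQ_rev/T = m c ln(T₂/T₁) = 118 × 2.4 × ln(303/345) = -36.8 J/K.

ΔS = -36.8 J/K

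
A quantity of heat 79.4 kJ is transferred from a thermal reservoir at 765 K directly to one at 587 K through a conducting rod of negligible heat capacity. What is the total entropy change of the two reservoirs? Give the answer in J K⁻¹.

ΔS_total = 31.5 J/K

ΔS_hot = −Q/T_H = −79400/765 = -103.8 J/K and ΔS_cold = +Q/T_C = 79400/587 = 135.3 J/K.
ΔS_total = -103.8 + 135.3 = 31.5 J/K, positive as the second law requires.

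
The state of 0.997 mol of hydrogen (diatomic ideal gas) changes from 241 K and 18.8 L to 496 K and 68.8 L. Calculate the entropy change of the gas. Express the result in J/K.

ΔS = 25.7 J/K

Entropy is a state function: ΔS = nC_V ln(T₂/T₁) + nR ln(V₂/V₁), with C_V = 5R/2 = 20.79 J mol⁻¹ K⁻¹ for a diatomic ideal gas.
ΔS = 0.997 × [20.79 × ln(496/241) + 8.314 × ln(68.8/18.8)] = 25.7 J/K.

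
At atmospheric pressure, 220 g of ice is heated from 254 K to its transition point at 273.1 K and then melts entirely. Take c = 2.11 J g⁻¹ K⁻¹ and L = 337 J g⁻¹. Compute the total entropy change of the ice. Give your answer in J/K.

Warming step: ΔS₁ = m c ln(T_tr/T_i) = 220 × 2.11 × ln(273.1/254) = 33.66 J/K.
Phase change: ΔS₂ = +mL/T_tr = 220 × 337 / 273.1 = 271.5 J/K.
ΔS_total = (33.66) + (271.5) = 305 J/K.

ΔS = 305 J/K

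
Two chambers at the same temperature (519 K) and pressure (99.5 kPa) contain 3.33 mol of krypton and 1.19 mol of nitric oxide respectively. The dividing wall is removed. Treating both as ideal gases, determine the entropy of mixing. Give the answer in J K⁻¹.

Mole fractions: x_A = 3.33/4.52 = 0.737, x_B = 0.263.
ΔS_mix = −R(n_A ln x_A + n_B ln x_B) = −8.314 × (3.33 ln 0.737 + 1.19 ln 0.263) = 21.7 J/K.

ΔS_mix = 21.7 J/K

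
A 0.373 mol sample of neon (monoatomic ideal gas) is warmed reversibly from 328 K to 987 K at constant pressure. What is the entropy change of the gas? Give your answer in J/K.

At constant pressure, ΔS = nC_p ln(T₂/T₁) with C_p = 5R/2 = 20.79 J mol⁻¹ K⁻¹.
ΔS = 0.373 × 20.79 × ln(987/328) = 8.54 J/K.

ΔS = 8.54 J/K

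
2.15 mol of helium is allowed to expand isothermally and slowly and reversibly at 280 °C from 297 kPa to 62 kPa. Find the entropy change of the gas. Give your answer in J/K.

ΔS_gas = 28 J/K

For an isothermal ideal gas ΔS_gas = nR ln(P₁/P₂) = 2.15 × 8.314 × ln(297/62) = 28 J/K.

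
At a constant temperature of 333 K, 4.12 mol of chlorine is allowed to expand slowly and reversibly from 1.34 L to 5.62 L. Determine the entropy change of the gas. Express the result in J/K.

For an isothermal ideal gas ΔS_gas = nR ln(V₂/V₁) = 4.12 × 8.314 × ln(5.62/1.34) = 49.1 J/K.

ΔS_gas = 49.1 J/K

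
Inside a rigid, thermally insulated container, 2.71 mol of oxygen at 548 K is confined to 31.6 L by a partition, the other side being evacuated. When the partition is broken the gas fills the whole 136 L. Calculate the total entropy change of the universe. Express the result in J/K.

No heat is exchanged and no work is done, so the ideal-gas temperature stays constant.
Entropy is a state function; using a reversible isothermal path, ΔS_gas = nR ln(V₂/V₁) = 2.71 × 8.314 × ln(136/31.6) = 32.9 J/K.
The insulated surroundings exchange no heat, so ΔS_surr = 0 and ΔS_universe = ΔS_gas.

ΔS_universe = 32.9 J/K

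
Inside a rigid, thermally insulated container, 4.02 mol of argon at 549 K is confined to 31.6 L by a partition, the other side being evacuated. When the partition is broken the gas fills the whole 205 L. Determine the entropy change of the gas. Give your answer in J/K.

No heat is exchanged and no work is done, so the ideal-gas temperature stays constant.
Entropy is a state function; using a reversible isothermal path, ΔS_gas = nR ln(V₂/V₁) = 4.02 × 8.314 × ln(205/31.6) = 62.5 J/K.

ΔS_gas = 62.5 J/K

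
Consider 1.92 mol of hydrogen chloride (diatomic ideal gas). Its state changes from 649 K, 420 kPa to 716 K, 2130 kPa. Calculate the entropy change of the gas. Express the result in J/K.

ΔS = -20.4 J/K

ΔS = nC_p ln(T₂/T₁) − nR ln(P₂/P₁), with C_p = 7R/2 = 29.1 J mol⁻¹ K⁻¹ for a diatomic ideal gas.
ΔS = 1.92 × [29.1 × ln(716/649) − 8.314 × ln(2130/420)] = -20.4 J/K.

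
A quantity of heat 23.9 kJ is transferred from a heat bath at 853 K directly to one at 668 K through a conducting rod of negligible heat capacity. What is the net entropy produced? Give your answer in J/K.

ΔS_total = 7.76 J/K

ΔS_hot = −Q/T_H = −23900/853 = -28.02 J/K and ΔS_cold = +Q/T_C = 23900/668 = 35.78 J/K.
ΔS_total = -28.02 + 35.78 = 7.76 J/K, positive as the second law requires.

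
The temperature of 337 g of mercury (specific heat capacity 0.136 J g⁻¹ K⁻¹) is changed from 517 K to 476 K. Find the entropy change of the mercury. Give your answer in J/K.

ΔS = ∫dQ_rev/T = m c ln(T₂/T₁) = 337 × 0.136 × ln(476/517) = -3.79 J/K.

ΔS = -3.79 J/K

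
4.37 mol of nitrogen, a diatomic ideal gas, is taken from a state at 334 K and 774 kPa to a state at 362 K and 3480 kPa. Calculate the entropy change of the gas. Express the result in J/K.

ΔS = nC_p ln(T₂/T₁) − nR ln(P₂/P₁), with C_p = 7R/2 = 29.1 J mol⁻¹ K⁻¹ for a diatomic ideal gas.
ΔS = 4.37 × [29.1 × ln(362/334) − 8.314 × ln(3480/774)] = -44.4 J/K.

ΔS = -44.4 J/K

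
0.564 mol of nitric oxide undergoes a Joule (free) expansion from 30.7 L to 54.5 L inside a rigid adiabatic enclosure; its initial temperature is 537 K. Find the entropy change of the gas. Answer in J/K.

ΔS_gas = 2.69 J/K

For an ideal gas in free expansion Q = 0 and W = 0, so T is unchanged.
Entropy is a state function; using a reversible isothermal path, ΔS_gas = nR ln(V₂/V₁) = 0.564 × 8.314 × ln(54.5/30.7) = 2.69 J/K.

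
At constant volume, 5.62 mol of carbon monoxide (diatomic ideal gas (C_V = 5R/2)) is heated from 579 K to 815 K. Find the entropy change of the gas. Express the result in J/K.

At constant volume, ΔS = nC_V ln(T₂/T₁) with C_V = 5R/2 = 20.79 J mol⁻¹ K⁻¹.
ΔS = 5.62 × 20.79 × ln(815/579) = 39.9 J/K.

ΔS = 39.9 J/K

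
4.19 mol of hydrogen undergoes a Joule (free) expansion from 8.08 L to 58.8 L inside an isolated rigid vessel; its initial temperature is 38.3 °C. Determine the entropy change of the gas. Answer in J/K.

ΔS_gas = 69.1 J/K

For an ideal gas in free expansion Q = 0 and W = 0, so T is unchanged.
Entropy is a state function; using a reversible isothermal path, ΔS_gas = nR ln(V₂/V₁) = 4.19 × 8.314 × ln(58.8/8.08) = 69.1 J/K.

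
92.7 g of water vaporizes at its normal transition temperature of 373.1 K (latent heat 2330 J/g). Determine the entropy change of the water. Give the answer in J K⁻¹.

ΔS = 579 J/K

Heat absorbed by the substance: Q = mL = 92.7 × 2330 = 215991 J.
At constant T, ΔS = Q_rev/T = 215991 / 373.1 = 579 J/K.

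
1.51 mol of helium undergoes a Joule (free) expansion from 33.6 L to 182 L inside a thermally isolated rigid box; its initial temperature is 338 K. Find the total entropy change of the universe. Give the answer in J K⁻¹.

ΔS_universe = 21.2 J/K

No heat is exchanged and no work is done, so the ideal-gas temperature stays constant.
Entropy is a state function; using a reversible isothermal path, ΔS_gas = nR ln(V₂/V₁) = 1.51 × 8.314 × ln(182/33.6) = 21.2 J/K.
The insulated surroundings exchange no heat, so ΔS_surr = 0 and ΔS_universe = ΔS_gas.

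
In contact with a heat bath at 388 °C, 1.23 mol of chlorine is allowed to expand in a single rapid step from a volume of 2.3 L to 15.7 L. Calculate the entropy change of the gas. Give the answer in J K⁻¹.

ΔS_gas = 19.6 J/K

Entropy is a state function, so ΔS_gas depends only on the end states.
For an isothermal ideal gas ΔS_gas = nR ln(V₂/V₁) = 1.23 × 8.314 × ln(15.7/2.3) = 19.6 J/K.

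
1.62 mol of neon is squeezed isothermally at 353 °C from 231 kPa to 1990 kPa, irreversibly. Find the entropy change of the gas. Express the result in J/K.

ΔS_gas = -29 J/K

Entropy is a state function, so ΔS_gas depends only on the end states.
For an isothermal ideal gas ΔS_gas = nR ln(P₁/P₂) = 1.62 × 8.314 × ln(231/1990) = -29 J/K.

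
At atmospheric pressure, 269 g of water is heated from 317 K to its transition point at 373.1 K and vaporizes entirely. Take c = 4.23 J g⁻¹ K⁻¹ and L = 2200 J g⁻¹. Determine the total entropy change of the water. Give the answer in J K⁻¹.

Warming step: ΔS₁ = m c ln(T_tr/T_i) = 269 × 4.23 × ln(373.1/317) = 185.4 J/K.
Phase change: ΔS₂ = +mL/T_tr = 269 × 2200 / 373.1 = 1586 J/K.
ΔS_total = (185.4) + (1586) = 1770 J/K.

ΔS = 1770 J/K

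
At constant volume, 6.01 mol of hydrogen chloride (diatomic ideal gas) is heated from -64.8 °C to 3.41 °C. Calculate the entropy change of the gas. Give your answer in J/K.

In kelvin: T₁ = 208.35 K, T₂ = 276.56 K. At constant volume, ΔS = nC_V ln(T₂/T₁) with C_V = 5R/2 = 20.79 J mol⁻¹ K⁻¹.
ΔS = 6.01 × 20.79 × ln(276.56/208.35) = 35.4 J/K.

ΔS = 35.4 J/K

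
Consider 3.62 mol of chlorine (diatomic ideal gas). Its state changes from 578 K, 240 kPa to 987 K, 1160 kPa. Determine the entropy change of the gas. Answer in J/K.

ΔS = 8.95 J/K

ΔS = nC_p ln(T₂/T₁) − nR ln(P₂/P₁), with C_p = 7R/2 = 29.1 J mol⁻¹ K⁻¹ for a diatomic ideal gas.
ΔS = 3.62 × [29.1 × ln(987/578) − 8.314 × ln(1160/240)] = 8.95 J/K.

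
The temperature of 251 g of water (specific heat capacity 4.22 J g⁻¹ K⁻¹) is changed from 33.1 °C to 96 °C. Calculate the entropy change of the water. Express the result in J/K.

In kelvin: T₁ = 306.25 K, T₂ = 369.15 K. ΔS = ∫dQ_rev/T = m c ln(T₂/T₁) = 251 × 4.22 × ln(369.15/306.25) = 198 J/K.

ΔS = 198 J/K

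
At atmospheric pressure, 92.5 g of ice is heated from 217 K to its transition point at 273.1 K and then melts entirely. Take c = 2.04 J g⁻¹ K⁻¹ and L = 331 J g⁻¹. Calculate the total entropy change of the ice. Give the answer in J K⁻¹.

Warming step: ΔS₁ = m c ln(T_tr/T_i) = 92.5 × 2.04 × ln(273.1/217) = 43.39 J/K.
Phase change: ΔS₂ = +mL/T_tr = 92.5 × 331 / 273.1 = 112.11 J/K.
ΔS_total = (43.39) + (112.11) = 156 J/K.

ΔS = 156 J/K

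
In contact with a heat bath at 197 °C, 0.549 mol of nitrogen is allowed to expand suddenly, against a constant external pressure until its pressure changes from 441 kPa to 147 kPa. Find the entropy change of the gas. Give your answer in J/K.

Entropy is a state function, so ΔS_gas depends only on the end states.
For an isothermal ideal gas ΔS_gas = nR ln(P₁/P₂) = 0.549 × 8.314 × ln(441/147) = 5.01 J/K.

ΔS_gas = 5.01 J/K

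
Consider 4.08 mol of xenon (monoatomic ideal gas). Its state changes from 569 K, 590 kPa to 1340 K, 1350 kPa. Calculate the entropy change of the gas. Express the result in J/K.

ΔS = 44.6 J/K

ΔS = nC_p ln(T₂/T₁) − nR ln(P₂/P₁), with C_p = 5R/2 = 20.79 J mol⁻¹ K⁻¹ for a monoatomic ideal gas.
ΔS = 4.08 × [20.79 × ln(1340/569) − 8.314 × ln(1350/590)] = 44.6 J/K.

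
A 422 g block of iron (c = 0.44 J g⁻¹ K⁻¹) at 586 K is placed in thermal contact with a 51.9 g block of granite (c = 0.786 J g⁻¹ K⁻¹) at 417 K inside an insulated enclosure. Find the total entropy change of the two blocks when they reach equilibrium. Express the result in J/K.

Energy balance: T_f = (m₁c₁T₁ + m₂c₂T₂)/(m₁c₁ + m₂c₂) = 555.56 K.
ΔS₁ = m₁c₁ ln(T_f/T₁) = 185.68 × ln(555.56/586) = -9.9051 J/K.
ΔS₂ = m₂c₂ ln(T_f/T₂) = 40.7934 × ln(555.56/417) = 11.703 J/K.
ΔS_total = -9.9051 + 11.703 = 1.8 J/K.

ΔS_total = 1.8 J/K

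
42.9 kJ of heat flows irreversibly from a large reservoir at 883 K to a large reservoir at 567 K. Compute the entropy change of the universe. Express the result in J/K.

ΔS_total = 27.1 J/K

ΔS_hot = −Q/T_H = −42900/883 = -48.58 J/K and ΔS_cold = +Q/T_C = 42900/567 = 75.66 J/K.
ΔS_total = -48.58 + 75.66 = 27.1 J/K, positive as the second law requires.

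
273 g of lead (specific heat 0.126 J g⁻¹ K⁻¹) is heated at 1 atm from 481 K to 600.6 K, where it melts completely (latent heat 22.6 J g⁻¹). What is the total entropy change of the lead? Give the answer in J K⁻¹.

Warming step: ΔS₁ = m c ln(T_tr/T_i) = 273 × 0.126 × ln(600.6/481) = 7.638 J/K.
Phase change: ΔS₂ = +mL/T_tr = 273 × 22.6 / 600.6 = 10.27 J/K.
ΔS_total = (7.638) + (10.27) = 17.9 J/K.

ΔS = 17.9 J/K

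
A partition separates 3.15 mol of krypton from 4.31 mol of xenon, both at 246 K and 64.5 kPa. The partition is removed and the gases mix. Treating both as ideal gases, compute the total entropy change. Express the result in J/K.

Mole fractions: x_A = 3.15/7.46 = 0.422, x_B = 0.578.
ΔS_mix = −R(n_A ln x_A + n_B ln x_B) = −8.314 × (3.15 ln 0.422 + 4.31 ln 0.578) = 42.2 J/K.

ΔS_mix = 42.2 J/K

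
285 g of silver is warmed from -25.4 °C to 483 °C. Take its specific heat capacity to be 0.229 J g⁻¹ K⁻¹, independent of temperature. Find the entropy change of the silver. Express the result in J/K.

ΔS = 72.8 J/K

In kelvin: T₁ = 247.75 K, T₂ = 756.15 K. ΔS = ∫dQ_rev/T = m c ln(T₂/T₁) = 285 × 0.229 × ln(756.15/247.75) = 72.8 J/K.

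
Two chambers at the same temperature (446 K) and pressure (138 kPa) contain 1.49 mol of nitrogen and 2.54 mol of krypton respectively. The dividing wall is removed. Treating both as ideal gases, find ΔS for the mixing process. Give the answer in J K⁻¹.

ΔS_mix = 22.1 J/K

Mole fractions: x_A = 1.49/4.03 = 0.37, x_B = 0.63.
ΔS_mix = −R(n_A ln x_A + n_B ln x_B) = −8.314 × (1.49 ln 0.37 + 2.54 ln 0.63) = 22.1 J/K.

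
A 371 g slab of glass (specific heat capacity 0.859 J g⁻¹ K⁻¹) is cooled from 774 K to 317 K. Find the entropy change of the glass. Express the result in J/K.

ΔS = ∫dQ_rev/T = m c ln(T₂/T₁) = 371 × 0.859 × ln(317/774) = -284 J/K.

ΔS = -284 J/K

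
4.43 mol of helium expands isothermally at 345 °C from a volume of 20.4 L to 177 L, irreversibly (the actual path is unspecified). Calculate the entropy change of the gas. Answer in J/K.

Entropy is a state function, so ΔS_gas depends only on the end states.
For an isothermal ideal gas ΔS_gas = nR ln(V₂/V₁) = 4.43 × 8.314 × ln(177/20.4) = 79.6 J/K.

ΔS_gas = 79.6 J/K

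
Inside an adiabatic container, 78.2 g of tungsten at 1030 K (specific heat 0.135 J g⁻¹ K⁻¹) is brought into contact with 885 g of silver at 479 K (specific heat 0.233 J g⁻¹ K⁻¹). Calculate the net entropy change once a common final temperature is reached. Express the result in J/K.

ΔS_total = 3.73 J/K

Energy balance: T_f = (m₁c₁T₁ + m₂c₂T₂)/(m₁c₁ + m₂c₂) = 505.84 K.
ΔS₁ = m₁c₁ ln(T_f/T₁) = 10.557 × ln(505.84/1030) = -7.507 J/K.
ΔS₂ = m₂c₂ ln(T_f/T₂) = 206.205 × ln(505.84/479) = 11.24 J/K.
ΔS_total = -7.507 + 11.24 = 3.73 J/K.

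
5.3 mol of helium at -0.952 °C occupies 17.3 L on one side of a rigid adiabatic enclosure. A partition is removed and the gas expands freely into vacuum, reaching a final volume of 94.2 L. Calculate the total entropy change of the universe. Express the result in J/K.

For an ideal gas in free expansion Q = 0 and W = 0, so T is unchanged.
Entropy is a state function; using a reversible isothermal path, ΔS_gas = nR ln(V₂/V₁) = 5.3 × 8.314 × ln(94.2/17.3) = 74.7 J/K.
The insulated surroundings exchange no heat, so ΔS_surr = 0 and ΔS_universe = ΔS_gas.

ΔS_universe = 74.7 J/K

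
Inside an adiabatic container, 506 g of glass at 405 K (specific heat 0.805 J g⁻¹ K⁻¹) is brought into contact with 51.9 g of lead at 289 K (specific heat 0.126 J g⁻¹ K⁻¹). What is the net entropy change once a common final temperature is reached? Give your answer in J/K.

ΔS_total = 0.33 J/K

Energy balance: T_f = (m₁c₁T₁ + m₂c₂T₂)/(m₁c₁ + m₂c₂) = 403.17 K.
ΔS₁ = m₁c₁ ln(T_f/T₁) = 407.33 × ln(403.17/405) = -1.8476 J/K.
ΔS₂ = m₂c₂ ln(T_f/T₂) = 6.5394 × ln(403.17/289) = 2.17713 J/K.
ΔS_total = -1.8476 + 2.17713 = 0.33 J/K.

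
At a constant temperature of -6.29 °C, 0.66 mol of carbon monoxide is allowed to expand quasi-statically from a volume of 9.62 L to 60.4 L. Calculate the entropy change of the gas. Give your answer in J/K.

ΔS_gas = 10.1 J/K

For an isothermal ideal gas ΔS_gas = nR ln(V₂/V₁) = 0.66 × 8.314 × ln(60.4/9.62) = 10.1 J/K.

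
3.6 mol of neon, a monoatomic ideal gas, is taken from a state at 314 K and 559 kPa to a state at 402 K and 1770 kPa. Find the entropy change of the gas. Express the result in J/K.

ΔS = -16 J/K

ΔS = nC_p ln(T₂/T₁) − nR ln(P₂/P₁), with C_p = 5R/2 = 20.79 J mol⁻¹ K⁻¹ for a monoatomic ideal gas.
ΔS = 3.6 × [20.79 × ln(402/314) − 8.314 × ln(1770/559)] = -16 J/K.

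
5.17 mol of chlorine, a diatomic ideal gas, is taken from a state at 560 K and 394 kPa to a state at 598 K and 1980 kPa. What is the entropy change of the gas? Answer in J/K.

ΔS = nC_p ln(T₂/T₁) − nR ln(P₂/P₁), with C_p = 7R/2 = 29.1 J mol⁻¹ K⁻¹ for a diatomic ideal gas.
ΔS = 5.17 × [29.1 × ln(598/560) − 8.314 × ln(1980/394)] = -59.5 J/K.

ΔS = -59.5 J/K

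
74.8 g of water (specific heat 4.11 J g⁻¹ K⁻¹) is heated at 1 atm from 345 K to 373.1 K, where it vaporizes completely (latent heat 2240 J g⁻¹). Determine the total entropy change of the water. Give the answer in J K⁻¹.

Warming step: ΔS₁ = m c ln(T_tr/T_i) = 74.8 × 4.11 × ln(373.1/345) = 24.07 J/K.
Phase change: ΔS₂ = +mL/T_tr = 74.8 × 2240 / 373.1 = 449.1 J/K.
ΔS_total = (24.07) + (449.1) = 473 J/K.

ΔS = 473 J/K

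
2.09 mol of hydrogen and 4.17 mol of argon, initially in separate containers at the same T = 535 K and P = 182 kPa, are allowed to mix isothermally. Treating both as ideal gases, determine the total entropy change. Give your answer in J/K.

ΔS_mix = 33.1 J/K

Mole fractions: x_A = 2.09/6.26 = 0.334, x_B = 0.666.
ΔS_mix = −R(n_A ln x_A + n_B ln x_B) = −8.314 × (2.09 ln 0.334 + 4.17 ln 0.666) = 33.1 J/K.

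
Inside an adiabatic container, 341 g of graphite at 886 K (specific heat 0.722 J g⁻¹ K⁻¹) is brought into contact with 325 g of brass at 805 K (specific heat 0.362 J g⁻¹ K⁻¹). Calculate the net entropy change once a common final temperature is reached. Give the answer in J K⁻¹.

Energy balance: T_f = (m₁c₁T₁ + m₂c₂T₂)/(m₁c₁ + m₂c₂) = 859.81 K.
ΔS₁ = m₁c₁ ln(T_f/T₁) = 246.202 × ln(859.81/886) = -7.3877 J/K.
ΔS₂ = m₂c₂ ln(T_f/T₂) = 117.65 × ln(859.81/805) = 7.7494 J/K.
ΔS_total = -7.3877 + 7.7494 = 0.362 J/K.

ΔS_total = 0.362 J/K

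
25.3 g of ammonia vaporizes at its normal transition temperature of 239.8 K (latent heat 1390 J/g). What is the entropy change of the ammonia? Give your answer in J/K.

Heat absorbed by the substance: Q = mL = 25.3 × 1390 = 35167 J.
At constant T, ΔS = Q_rev/T = 35167 / 239.8 = 147 J/K.

ΔS = 147 J/K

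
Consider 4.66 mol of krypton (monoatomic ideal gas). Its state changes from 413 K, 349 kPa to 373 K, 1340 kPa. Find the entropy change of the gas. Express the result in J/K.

ΔS = -62 J/K

ΔS = nC_p ln(T₂/T₁) − nR ln(P₂/P₁), with C_p = 5R/2 = 20.79 J mol⁻¹ K⁻¹ for a monoatomic ideal gas.
ΔS = 4.66 × [20.79 × ln(373/413) − 8.314 × ln(1340/349)] = -62 J/K.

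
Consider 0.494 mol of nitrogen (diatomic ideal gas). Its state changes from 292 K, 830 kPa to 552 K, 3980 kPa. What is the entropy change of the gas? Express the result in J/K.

ΔS = 2.72 J/K

ΔS = nC_p ln(T₂/T₁) − nR ln(P₂/P₁), with C_p = 7R/2 = 29.1 J mol⁻¹ K⁻¹ for a diatomic ideal gas.
ΔS = 0.494 × [29.1 × ln(552/292) − 8.314 × ln(3980/830)] = 2.72 J/K.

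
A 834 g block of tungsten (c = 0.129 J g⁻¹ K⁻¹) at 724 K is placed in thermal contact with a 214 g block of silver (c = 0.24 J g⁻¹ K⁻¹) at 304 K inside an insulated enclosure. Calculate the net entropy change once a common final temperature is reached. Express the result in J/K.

ΔS_total = 11.6 J/K

Energy balance: T_f = (m₁c₁T₁ + m₂c₂T₂)/(m₁c₁ + m₂c₂) = 588.29 K.
ΔS₁ = m₁c₁ ln(T_f/T₁) = 107.586 × ln(588.29/724) = -22.33 J/K.
ΔS₂ = m₂c₂ ln(T_f/T₂) = 51.36 × ln(588.29/304) = 33.91 J/K.
ΔS_total = -22.33 + 33.91 = 11.6 J/K.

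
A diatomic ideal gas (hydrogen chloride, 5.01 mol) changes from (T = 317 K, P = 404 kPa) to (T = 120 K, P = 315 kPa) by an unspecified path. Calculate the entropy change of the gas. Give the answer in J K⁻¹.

ΔS = nC_p ln(T₂/T₁) − nR ln(P₂/P₁), with C_p = 7R/2 = 29.1 J mol⁻¹ K⁻¹ for a diatomic ideal gas.
ΔS = 5.01 × [29.1 × ln(120/317) − 8.314 × ln(315/404)] = -131 J/K.

ΔS = -131 J/K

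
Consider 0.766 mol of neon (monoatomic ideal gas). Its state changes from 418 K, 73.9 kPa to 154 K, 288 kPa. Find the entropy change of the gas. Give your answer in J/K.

ΔS = nC_p ln(T₂/T₁) − nR ln(P₂/P₁), with C_p = 5R/2 = 20.79 J mol⁻¹ K⁻¹ for a monoatomic ideal gas.
ΔS = 0.766 × [20.79 × ln(154/418) − 8.314 × ln(288/73.9)] = -24.6 J/K.

ΔS = -24.6 J/K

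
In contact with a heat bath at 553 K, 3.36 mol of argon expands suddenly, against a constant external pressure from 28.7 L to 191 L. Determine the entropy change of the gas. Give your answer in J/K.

Entropy is a state function, so ΔS_gas depends only on the end states.
For an isothermal ideal gas ΔS_gas = nR ln(V₂/V₁) = 3.36 × 8.314 × ln(191/28.7) = 52.9 J/K.

ΔS_gas = 52.9 J/K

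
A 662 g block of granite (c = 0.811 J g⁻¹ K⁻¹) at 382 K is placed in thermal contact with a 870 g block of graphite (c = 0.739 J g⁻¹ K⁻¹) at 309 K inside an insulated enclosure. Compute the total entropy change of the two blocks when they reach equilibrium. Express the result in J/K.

Energy balance: T_f = (m₁c₁T₁ + m₂c₂T₂)/(m₁c₁ + m₂c₂) = 342.22 K.
ΔS₁ = m₁c₁ ln(T_f/T₁) = 536.882 × ln(342.22/382) = -59.04 J/K.
ΔS₂ = m₂c₂ ln(T_f/T₂) = 642.93 × ln(342.22/309) = 65.65 J/K.
ΔS_total = -59.04 + 65.65 = 6.61 J/K.

ΔS_total = 6.61 J/K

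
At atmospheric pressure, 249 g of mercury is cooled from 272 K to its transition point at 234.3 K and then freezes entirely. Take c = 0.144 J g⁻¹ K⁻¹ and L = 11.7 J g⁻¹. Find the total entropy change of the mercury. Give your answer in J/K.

ΔS = -17.8 J/K

Cooling step: ΔS₁ = m c ln(T_tr/T_i) = 249 × 0.144 × ln(234.3/272) = -5.35 J/K.
Phase change: ΔS₂ = −mL/T_tr = −249 × 11.7 / 234.3 = -12.43 J/K.
ΔS_total = (-5.35) + (-12.43) = -17.8 J/K.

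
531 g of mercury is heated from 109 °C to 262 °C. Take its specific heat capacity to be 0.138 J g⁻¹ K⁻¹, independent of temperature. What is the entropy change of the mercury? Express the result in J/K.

ΔS = 24.7 J/K

In kelvin: T₁ = 382.15 K, T₂ = 535.15 K. ΔS = ∫dQ_rev/T = m c ln(T₂/T₁) = 531 × 0.138 × ln(535.15/382.15) = 24.7 J/K.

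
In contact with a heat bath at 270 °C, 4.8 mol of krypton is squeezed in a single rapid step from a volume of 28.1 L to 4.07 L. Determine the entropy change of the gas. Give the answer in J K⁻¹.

ΔS_gas = -77.1 J/K

Entropy is a state function, so ΔS_gas depends only on the end states.
For an isothermal ideal gas ΔS_gas = nR ln(V₂/V₁) = 4.8 × 8.314 × ln(4.07/28.1) = -77.1 J/K.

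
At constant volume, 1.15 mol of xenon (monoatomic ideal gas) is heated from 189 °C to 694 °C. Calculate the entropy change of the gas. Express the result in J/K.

ΔS = 10.6 J/K

In kelvin: T₁ = 462.15 K, T₂ = 967.15 K. At constant volume, ΔS = nC_V ln(T₂/T₁) with C_V = 3R/2 = 12.47 J mol⁻¹ K⁻¹.
ΔS = 1.15 × 12.47 × ln(967.15/462.15) = 10.6 J/K.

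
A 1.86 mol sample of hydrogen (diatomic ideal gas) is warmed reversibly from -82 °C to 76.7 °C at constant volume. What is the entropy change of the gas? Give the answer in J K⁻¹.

In kelvin: T₁ = 191.15 K, T₂ = 349.85 K. At constant volume, ΔS = nC_V ln(T₂/T₁) with C_V = 5R/2 = 20.79 J mol⁻¹ K⁻¹.
ΔS = 1.86 × 20.79 × ln(349.85/191.15) = 23.4 J/K.

ΔS = 23.4 J/K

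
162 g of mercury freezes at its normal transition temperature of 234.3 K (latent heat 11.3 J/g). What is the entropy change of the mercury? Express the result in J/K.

Heat released by the substance: Q = −mL = −162 × 11.3 = −1830.6 J.
At constant T, ΔS = Q_rev/T = −1830.6 / 234.3 = -7.81 J/K.

ΔS = -7.81 J/K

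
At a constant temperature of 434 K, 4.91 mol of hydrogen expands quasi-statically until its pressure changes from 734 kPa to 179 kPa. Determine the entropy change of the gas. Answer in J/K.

ΔS_gas = 57.6 J/K

For an isothermal ideal gas ΔS_gas = nR ln(P₁/P₂) = 4.91 × 8.314 × ln(734/179) = 57.6 J/K.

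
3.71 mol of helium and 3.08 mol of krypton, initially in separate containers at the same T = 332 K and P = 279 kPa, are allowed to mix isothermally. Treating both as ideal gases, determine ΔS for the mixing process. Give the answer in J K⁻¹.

ΔS_mix = 38.9 J/K

Mole fractions: x_A = 3.71/6.79 = 0.546, x_B = 0.454.
ΔS_mix = −R(n_A ln x_A + n_B ln x_B) = −8.314 × (3.71 ln 0.546 + 3.08 ln 0.454) = 38.9 J/K.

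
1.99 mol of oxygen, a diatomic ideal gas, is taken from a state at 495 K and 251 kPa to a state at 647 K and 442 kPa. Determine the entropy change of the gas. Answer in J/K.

ΔS = nC_p ln(T₂/T₁) − nR ln(P₂/P₁), with C_p = 7R/2 = 29.1 J mol⁻¹ K⁻¹ for a diatomic ideal gas.
ΔS = 1.99 × [29.1 × ln(647/495) − 8.314 × ln(442/251)] = 6.14 J/K.

ΔS = 6.14 J/K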